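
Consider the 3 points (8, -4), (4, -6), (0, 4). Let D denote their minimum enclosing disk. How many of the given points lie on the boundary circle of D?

3

Call the three points A, B, C in the order given.
Side lengths²: AB² = 20, AC² = 128, BC² = 116.
Since AC² = 128 < 116 + 20 = 136, the triangle is acute, so the smallest enclosing circle is the circumcircle.
Circumcentre = (11/3, -1/3), r² = 290/9.
The points at distance exactly r from the centre are (8, -4), (4, -6), (0, 4) — 3 points.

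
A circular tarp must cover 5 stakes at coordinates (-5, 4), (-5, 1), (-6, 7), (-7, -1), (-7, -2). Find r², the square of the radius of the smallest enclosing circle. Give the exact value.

A smallest enclosing disk is always determined by at most three of the input points on its boundary.
The farthest pair is (-6, 7)–(-7, -2) with squared distance 82. The circle on this segment as diameter has centre (-6.5, 2.5) and r² = 82/4 = 20.5.
Check (-5, 4): distance² to centre = 4.5 ≤ 20.5, so it lies inside.
All remaining points lie in this disk, and no smaller disk contains both endpoints, so this is the minimum enclosing circle.

20.5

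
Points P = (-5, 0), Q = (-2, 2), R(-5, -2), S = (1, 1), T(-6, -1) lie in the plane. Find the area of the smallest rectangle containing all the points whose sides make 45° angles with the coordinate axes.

22.5

In coordinates u = x + y, v = x − y the rectangle is axis-aligned; the map (x,y)→(u,v) scales areas by 2.
u-values: -5, 0, -7, 2, -7; range = 2 − (-7) = 9.
v-values: -5, -4, -3, 0, -5; range = 0 − (-5) = 5.
Area = (9 × 5) / 2 = 22.5.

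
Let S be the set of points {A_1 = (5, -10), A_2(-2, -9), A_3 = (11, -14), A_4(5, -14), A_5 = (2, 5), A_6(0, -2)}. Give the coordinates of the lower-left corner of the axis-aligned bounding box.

(-2, -14)

x-range [-2, 11], y-range [-14, 5].
The lower-left corner is (-2, -14).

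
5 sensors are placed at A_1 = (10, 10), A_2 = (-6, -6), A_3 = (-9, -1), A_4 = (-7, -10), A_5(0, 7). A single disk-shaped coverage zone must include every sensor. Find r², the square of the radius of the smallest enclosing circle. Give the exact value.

The minimum enclosing circle of a finite set is fixed by two of the points (as a diameter) or three (as a circumcircle).
The farthest pair is A_1–A_4 with squared distance 689. The circle on this segment as diameter has centre (1.5, 0) and r² = 689/4 = 172.25.
Check A_2: distance² to centre = 92.25 ≤ 172.25, so it lies inside.
All remaining points lie in this disk, and no smaller disk contains both endpoints, so this is the minimum enclosing circle.

172.25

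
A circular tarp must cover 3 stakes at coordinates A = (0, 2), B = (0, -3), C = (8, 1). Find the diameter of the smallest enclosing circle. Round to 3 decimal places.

Side lengths²: AB² = 25, AC² = 65, BC² = 80.
Since BC² = 80 < 65 + 25 = 90, the triangle is acute, so the smallest enclosing circle is the circumcircle.
Circumcentre = (3.75, -0.5), r² = 20.3125.
Diameter = 2r = 2√(20.3125) ≈ 9.014.

9.014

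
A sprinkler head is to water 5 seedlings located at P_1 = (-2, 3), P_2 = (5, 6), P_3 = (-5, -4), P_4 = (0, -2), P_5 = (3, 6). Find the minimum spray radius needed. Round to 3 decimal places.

The minimum enclosing circle of a finite set is fixed by two of the points (as a diameter) or three (as a circumcircle).
The farthest pair is P_2–P_3 with squared distance 200. The circle on this segment as diameter has centre (0, 1) and r² = 200/4 = 50.
Check P_1: distance² to centre = 8 ≤ 50, so it lies inside.
All remaining points lie in this disk, and no smaller disk contains both endpoints, so this is the minimum enclosing circle.
r = √50 ≈ 7.071.

7.071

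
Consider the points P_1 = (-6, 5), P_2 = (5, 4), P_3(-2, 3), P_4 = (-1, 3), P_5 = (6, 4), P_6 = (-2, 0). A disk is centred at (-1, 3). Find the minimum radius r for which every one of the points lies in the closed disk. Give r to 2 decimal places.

The required radius is the distance from (-1, 3) to the farthest point.
Squared distances: 29, 37, 1, 0, 50, 10.
Maximum is 50, attained at P_5.
r = √50 ≈ 7.07.

7.07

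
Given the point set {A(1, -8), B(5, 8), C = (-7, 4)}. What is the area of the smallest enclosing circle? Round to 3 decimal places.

229.518

Side lengths²: AB² = 272, AC² = 208, BC² = 160.
Since AB² = 272 < 208 + 160 = 368, the triangle is acute, so the smallest enclosing circle is the circumcircle.
Circumcentre = (9/11, 6/11), r² = 8840/121.
Area = π·r² = π·8840/121 ≈ 229.518.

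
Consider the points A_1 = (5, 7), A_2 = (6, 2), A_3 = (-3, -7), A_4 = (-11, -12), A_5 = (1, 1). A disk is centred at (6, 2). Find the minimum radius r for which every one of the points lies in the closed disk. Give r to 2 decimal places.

The required radius is the distance from (6, 2) to the farthest point.
Squared distances: 26, 0, 162, 485, 26.
Maximum is 485, attained at A_4.
r = √485 ≈ 22.02.

22.02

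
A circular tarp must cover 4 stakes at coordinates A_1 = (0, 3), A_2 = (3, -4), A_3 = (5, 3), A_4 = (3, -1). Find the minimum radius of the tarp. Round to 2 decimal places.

The minimum enclosing circle is determined by three boundary points: A_1, A_2, A_3.
Their circumcentre is (2.5, -1/14) with r² = 1537/98.
The farthest remaining point A_4 is at distance² 109/98 ≤ 1537/98.
r = √(1537/98) ≈ 3.96.

3.96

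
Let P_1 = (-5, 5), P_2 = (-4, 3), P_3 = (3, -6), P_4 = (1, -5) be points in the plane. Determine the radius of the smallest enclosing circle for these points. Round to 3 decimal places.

The minimum enclosing circle of a finite set is fixed by two of the points (as a diameter) or three (as a circumcircle).
The farthest pair is P_1–P_3 with squared distance 185. The circle on this segment as diameter has centre (-1, -0.5) and r² = 185/4 = 46.25.
Check P_2: distance² to centre = 21.25 ≤ 46.25, so it lies inside.
All remaining points lie in this disk, and no smaller disk contains both endpoints, so this is the minimum enclosing circle.
r = √(46.25) ≈ 6.801.

6.801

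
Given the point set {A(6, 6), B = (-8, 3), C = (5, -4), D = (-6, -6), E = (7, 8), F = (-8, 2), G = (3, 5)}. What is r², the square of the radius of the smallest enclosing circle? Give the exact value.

The farthest pair is D–E with squared distance 365. The circle on this segment as diameter has centre (0.5, 1) and r² = 365/4 = 91.25.
Check A: distance² to centre = 55.25 ≤ 91.25, so it lies inside.
All remaining points lie in this disk, and no smaller disk contains both endpoints, so this is the minimum enclosing circle.

91.25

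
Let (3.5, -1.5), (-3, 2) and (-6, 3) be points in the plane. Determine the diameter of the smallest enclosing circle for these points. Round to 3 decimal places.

Call the three points A, B, C in the order given.
Side lengths²: AB² = 54.5, AC² = 110.5, BC² = 10.
Since AC² = 110.5 ≥ 54.5 + 10 = 64.5, the angle opposite AC is not acute, so the smallest enclosing circle has AC as diameter.
Centre = midpoint of AC = (-1.25, 0.75), r² = 110.5/4 = 27.625.
Diameter = 2r = 2√(27.625) ≈ 10.512.

10.512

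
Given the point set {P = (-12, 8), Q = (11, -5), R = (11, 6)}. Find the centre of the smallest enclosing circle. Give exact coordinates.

Side lengths²: PQ² = 698, PR² = 533, QR² = 121.
Since PQ² = 698 ≥ 533 + 121 = 654, the angle opposite PQ is not acute, so the smallest enclosing circle has PQ as diameter.
Centre = midpoint of PQ = (-0.5, 1.5), r² = 698/4 = 174.5.
Centre = (-0.5, 1.5).

(-0.5, 1.5)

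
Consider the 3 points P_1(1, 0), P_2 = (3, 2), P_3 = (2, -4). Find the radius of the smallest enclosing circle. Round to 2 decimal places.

Side lengths²: P_1P_2² = 8, P_1P_3² = 17, P_2P_3² = 37.
Since P_2P_3² = 37 ≥ 17 + 8 = 25, the angle opposite P_2P_3 is not acute, so the smallest enclosing circle has P_2P_3 as diameter.
Centre = midpoint of P_2P_3 = (2.5, -1), r² = 37/4 = 9.25.
r = √(9.25) ≈ 3.04.

3.04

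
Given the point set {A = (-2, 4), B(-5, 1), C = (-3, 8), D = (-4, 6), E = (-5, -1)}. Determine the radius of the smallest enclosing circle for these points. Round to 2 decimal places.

4.61

The minimum enclosing circle of a finite set is fixed by two of the points (as a diameter) or three (as a circumcircle).
The farthest pair is C–E with squared distance 85. The circle on this segment as diameter has centre (-4, 3.5) and r² = 85/4 = 21.25.
Check A: distance² to centre = 4.25 ≤ 21.25, so it lies inside.
All remaining points lie in this disk, and no smaller disk contains both endpoints, so this is the minimum enclosing circle.
r = √(21.25) ≈ 4.61.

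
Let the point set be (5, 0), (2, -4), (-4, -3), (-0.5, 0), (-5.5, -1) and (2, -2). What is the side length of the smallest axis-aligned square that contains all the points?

10.5

The bounding box has width 10.5 and height 4.
An axis-aligned square enclosing the set must have side ≥ max(width, height).
So the minimum side is max(10.5, 4) = 10.5.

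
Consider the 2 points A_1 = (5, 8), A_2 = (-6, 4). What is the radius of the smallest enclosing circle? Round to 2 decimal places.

The smallest circle enclosing two points has them as diameter endpoints.
Centre = midpoint = (-0.5, 6); r² = |A_1A_2|²/4 = 137/4 = 34.25.
r = √(34.25) ≈ 5.85.

5.85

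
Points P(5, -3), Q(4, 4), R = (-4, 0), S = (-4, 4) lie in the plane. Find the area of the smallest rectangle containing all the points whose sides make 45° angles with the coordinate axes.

In coordinates u = x + y, v = x − y the rectangle is axis-aligned; the map (x,y)→(u,v) scales areas by 2.
u-values: 2, 8, -4, 0; range = 8 − (-4) = 12.
v-values: 8, 0, -4, -8; range = 8 − (-8) = 16.
Area = (12 × 16) / 2 = 96.

96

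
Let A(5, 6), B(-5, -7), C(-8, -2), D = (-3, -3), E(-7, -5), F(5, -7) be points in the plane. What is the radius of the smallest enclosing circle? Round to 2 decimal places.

The minimum enclosing circle is determined by three boundary points: A, E, F.
Their circumcentre is (-1/12, -0.5) with r² = 9805/144.
The farthest remaining point B is at distance² 9565/144 ≤ 9805/144.
r = √(9805/144) ≈ 8.25.

8.25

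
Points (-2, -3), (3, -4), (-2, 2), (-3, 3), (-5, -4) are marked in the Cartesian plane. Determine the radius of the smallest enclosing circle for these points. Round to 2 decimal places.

A smallest enclosing disk is always determined by at most three of the input points on its boundary.
The minimum enclosing circle is determined by three boundary points: (3, -4), (-3, 3), (-5, -4).
Their circumcentre is (-1, -19/14) with r² = 4505/196.
The farthest remaining point (-2, 2) is at distance² 2405/196 ≤ 4505/196.
r = √(4505/196) ≈ 4.79.

4.79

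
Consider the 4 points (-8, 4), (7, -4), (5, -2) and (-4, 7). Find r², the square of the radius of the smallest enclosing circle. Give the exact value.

72.25

A smallest enclosing disk is always determined by at most three of the input points on its boundary.
The farthest pair is (-8, 4)–(7, -4) with squared distance 289. The circle on this segment as diameter has centre (-0.5, 0) and r² = 289/4 = 72.25.
Check (5, -2): distance² to centre = 34.25 ≤ 72.25, so it lies inside.
All remaining points lie in this disk, and no smaller disk contains both endpoints, so this is the minimum enclosing circle.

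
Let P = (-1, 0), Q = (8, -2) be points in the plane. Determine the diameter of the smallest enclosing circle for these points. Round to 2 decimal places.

9.22

The smallest circle enclosing two points has them as diameter endpoints.
Centre = midpoint = (3.5, -1); r² = |PQ|²/4 = 85/4 = 21.25.
Diameter = 2r = 2√(21.25) ≈ 9.22.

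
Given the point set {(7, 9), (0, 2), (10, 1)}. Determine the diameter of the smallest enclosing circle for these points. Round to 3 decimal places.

Call the three points A, B, C in the order given.
Side lengths²: AB² = 98, AC² = 73, BC² = 101.
Since BC² = 101 < 98 + 73 = 171, the triangle is acute, so the smallest enclosing circle is the circumcircle.
Circumcentre = (115/22, 83/22), r² = 7373/242.
Diameter = 2r = 2√(7373/242) ≈ 11.039.

11.039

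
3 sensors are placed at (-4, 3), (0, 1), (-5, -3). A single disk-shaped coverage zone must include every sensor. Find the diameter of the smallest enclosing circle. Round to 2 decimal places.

6.70

Call the three points A, B, C in the order given.
Side lengths²: AB² = 20, AC² = 37, BC² = 41.
Since BC² = 41 < 37 + 20 = 57, the triangle is acute, so the smallest enclosing circle is the circumcircle.
Circumcentre = (-81/26, -3/13), r² = 7585/676.
Diameter = 2r = 2√(7585/676) ≈ 6.70.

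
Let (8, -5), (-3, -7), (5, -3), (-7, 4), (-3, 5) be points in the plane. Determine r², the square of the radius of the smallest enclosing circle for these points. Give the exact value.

76.5

By Welzl's lemma the MEC is supported by two points (diametrically opposite) or three points (on a circumcircle).
The farthest pair is (8, -5)–(-7, 4) with squared distance 306. The circle on this segment as diameter has centre (0.5, -0.5) and r² = 306/4 = 76.5.
Check (-3, -7): distance² to centre = 54.5 ≤ 76.5, so it lies inside.
All remaining points lie in this disk, and no smaller disk contains both endpoints, so this is the minimum enclosing circle.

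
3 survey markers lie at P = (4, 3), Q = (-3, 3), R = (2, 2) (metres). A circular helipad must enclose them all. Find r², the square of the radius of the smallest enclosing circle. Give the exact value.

Side lengths²: PQ² = 49, PR² = 5, QR² = 26.
Since PQ² = 49 ≥ 26 + 5 = 31, the angle opposite PQ is not acute, so the smallest enclosing circle has PQ as diameter.
Centre = midpoint of PQ = (0.5, 3), r² = 49/4 = 12.25.

12.25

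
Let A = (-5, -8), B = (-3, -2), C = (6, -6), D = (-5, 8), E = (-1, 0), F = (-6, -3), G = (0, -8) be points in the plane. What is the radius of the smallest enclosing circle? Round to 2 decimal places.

9.05

A smallest enclosing disk is always determined by at most three of the input points on its boundary.
The minimum enclosing circle is determined by three boundary points: A, C, D.
Their circumcentre is (-17/22, 0) with r² = 39625/484.
The farthest remaining point G is at distance² 31265/484 ≤ 39625/484.
r = √(39625/484) ≈ 9.05.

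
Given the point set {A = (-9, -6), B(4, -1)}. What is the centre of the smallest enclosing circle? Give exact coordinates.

(-2.5, -3.5)

The smallest circle enclosing two points has them as diameter endpoints.
Centre = midpoint = (-2.5, -3.5); r² = |AB|²/4 = 194/4 = 48.5.
Centre = (-2.5, -3.5).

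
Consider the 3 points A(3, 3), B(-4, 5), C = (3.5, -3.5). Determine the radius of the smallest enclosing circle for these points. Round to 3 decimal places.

5.668

Side lengths²: AB² = 53, AC² = 42.5, BC² = 128.5.
Since BC² = 128.5 ≥ 53 + 42.5 = 95.5, the angle opposite BC is not acute, so the smallest enclosing circle has BC as diameter.
Centre = midpoint of BC = (-0.25, 0.75), r² = 128.5/4 = 32.125.
r = √(32.125) ≈ 5.668.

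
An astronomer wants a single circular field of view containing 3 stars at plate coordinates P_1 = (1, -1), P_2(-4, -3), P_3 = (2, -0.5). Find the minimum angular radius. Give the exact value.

3.25

Side lengths²: P_1P_2² = 29, P_1P_3² = 1.25, P_2P_3² = 42.25.
Since P_2P_3² = 42.25 ≥ 29 + 1.25 = 30.25, the angle opposite P_2P_3 is not acute, so the smallest enclosing circle has P_2P_3 as diameter.
Centre = midpoint of P_2P_3 = (-1, -1.75), r² = 42.25/4 = 10.5625.
r = √(10.5625) = 3.25.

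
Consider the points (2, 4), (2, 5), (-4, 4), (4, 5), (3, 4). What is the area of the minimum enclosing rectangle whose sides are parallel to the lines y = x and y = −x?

31.5

In coordinates u = x + y, v = x − y the rectangle is axis-aligned; the map (x,y)→(u,v) scales areas by 2.
u-values: 6, 7, 0, 9, 7; range = 9 − 0 = 9.
v-values: -2, -3, -8, -1, -1; range = -1 − (-8) = 7.
Area = (9 × 7) / 2 = 31.5.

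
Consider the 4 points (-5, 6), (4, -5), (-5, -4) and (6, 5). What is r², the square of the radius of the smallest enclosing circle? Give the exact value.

The minimum enclosing circle is determined by three boundary points: (-5, 6), (4, -5), (6, 5).
Their circumcentre is (5/56, 55/56) with r² = 80093/1568.
The farthest remaining point (-5, -4) is at distance² 79533/1568 ≤ 80093/1568.

80093/1568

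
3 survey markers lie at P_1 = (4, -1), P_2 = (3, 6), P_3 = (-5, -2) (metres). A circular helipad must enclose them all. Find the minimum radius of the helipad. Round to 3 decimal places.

Side lengths²: P_1P_2² = 50, P_1P_3² = 82, P_2P_3² = 128.
Since P_2P_3² = 128 < 82 + 50 = 132, the triangle is acute, so the smallest enclosing circle is the circumcircle.
Circumcentre = (-0.875, 1.875), r² = 32.03125.
r = √(32.03125) ≈ 5.660.

5.660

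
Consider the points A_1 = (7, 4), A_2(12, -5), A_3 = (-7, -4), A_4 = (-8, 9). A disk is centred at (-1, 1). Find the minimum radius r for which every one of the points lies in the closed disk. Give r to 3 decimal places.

14.318

The required radius is the distance from (-1, 1) to the farthest point.
Squared distances: 73, 205, 61, 113.
Maximum is 205, attained at A_2.
r = √205 ≈ 14.318.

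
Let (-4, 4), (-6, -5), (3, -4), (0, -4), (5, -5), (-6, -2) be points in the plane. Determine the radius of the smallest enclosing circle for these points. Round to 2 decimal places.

6.52

A smallest enclosing disk is always determined by at most three of the input points on its boundary.
The minimum enclosing circle is determined by three boundary points: (-4, 4), (-6, -5), (5, -5).
Their circumcentre is (-0.5, -1.5) with r² = 42.5.
The farthest remaining point (-6, -2) is at distance² 30.5 ≤ 42.5.
r = √(42.5) ≈ 6.52.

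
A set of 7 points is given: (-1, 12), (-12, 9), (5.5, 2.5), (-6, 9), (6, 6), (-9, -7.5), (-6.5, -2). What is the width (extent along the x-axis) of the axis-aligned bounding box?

18

max x = 6, min x = -12, so width = 18.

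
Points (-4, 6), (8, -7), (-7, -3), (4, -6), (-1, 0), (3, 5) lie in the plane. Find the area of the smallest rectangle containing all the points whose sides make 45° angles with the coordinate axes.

In coordinates u = x + y, v = x − y the rectangle is axis-aligned; the map (x,y)→(u,v) scales areas by 2.
u-values: 2, 1, -10, -2, -1, 8; range = 8 − (-10) = 18.
v-values: -10, 15, -4, 10, -1, -2; range = 15 − (-10) = 25.
Area = (18 × 25) / 2 = 225.

225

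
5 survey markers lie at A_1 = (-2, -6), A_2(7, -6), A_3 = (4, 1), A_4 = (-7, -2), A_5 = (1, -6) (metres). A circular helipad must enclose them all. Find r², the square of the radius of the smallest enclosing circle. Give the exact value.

53

The minimum enclosing circle of a finite set is fixed by two of the points (as a diameter) or three (as a circumcircle).
The farthest pair is A_2–A_4 with squared distance 212. The circle on this segment as diameter has centre (0, -4) and r² = 212/4 = 53.
Check A_1: distance² to centre = 8 ≤ 53, so it lies inside.
All remaining points lie in this disk, and no smaller disk contains both endpoints, so this is the minimum enclosing circle.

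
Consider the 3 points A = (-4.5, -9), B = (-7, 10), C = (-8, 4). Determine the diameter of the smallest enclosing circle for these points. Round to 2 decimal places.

Side lengths²: AB² = 367.25, AC² = 181.25, BC² = 37.
Since AB² = 367.25 ≥ 181.25 + 37 = 218.25, the angle opposite AB is not acute, so the smallest enclosing circle has AB as diameter.
Centre = midpoint of AB = (-5.75, 0.5), r² = 367.25/4 = 91.8125.
Diameter = 2r = 2√(91.8125) ≈ 19.16.

19.16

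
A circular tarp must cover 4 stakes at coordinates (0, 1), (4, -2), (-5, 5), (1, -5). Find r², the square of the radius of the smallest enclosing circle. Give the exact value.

A smallest enclosing disk is always determined by at most three of the input points on its boundary.
The minimum enclosing circle is determined by three boundary points: (4, -2), (-5, 5), (1, -5).
Their circumcentre is (-1.375, 0.375) with r² = 34.53125.
The farthest remaining point (0, 1) is at distance² 2.28125 ≤ 34.53125.

34.53125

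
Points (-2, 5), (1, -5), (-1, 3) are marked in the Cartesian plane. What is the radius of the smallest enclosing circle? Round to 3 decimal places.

Call the three points A, B, C in the order given.
Side lengths²: AB² = 109, AC² = 5, BC² = 68.
Since AB² = 109 ≥ 68 + 5 = 73, the angle opposite AB is not acute, so the smallest enclosing circle has AB as diameter.
Centre = midpoint of AB = (-0.5, 0), r² = 109/4 = 27.25.
r = √(27.25) ≈ 5.220.

5.220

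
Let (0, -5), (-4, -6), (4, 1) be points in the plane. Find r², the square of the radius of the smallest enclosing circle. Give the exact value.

Call the three points A, B, C in the order given.
Side lengths²: AB² = 17, AC² = 52, BC² = 113.
Since BC² = 113 ≥ 52 + 17 = 69, the angle opposite BC is not acute, so the smallest enclosing circle has BC as diameter.
Centre = midpoint of BC = (0, -2.5), r² = 113/4 = 28.25.

28.25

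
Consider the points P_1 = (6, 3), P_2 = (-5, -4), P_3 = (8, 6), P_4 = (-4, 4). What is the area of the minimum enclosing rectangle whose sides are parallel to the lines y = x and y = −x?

In coordinates u = x + y, v = x − y the rectangle is axis-aligned; the map (x,y)→(u,v) scales areas by 2.
u-values: 9, -9, 14, 0; range = 14 − (-9) = 23.
v-values: 3, -1, 2, -8; range = 3 − (-8) = 11.
Area = (23 × 11) / 2 = 126.5.

126.5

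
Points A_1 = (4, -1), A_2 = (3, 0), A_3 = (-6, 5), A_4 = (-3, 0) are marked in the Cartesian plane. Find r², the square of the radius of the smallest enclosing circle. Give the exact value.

34

A smallest enclosing disk is always determined by at most three of the input points on its boundary.
The farthest pair is A_1–A_3 with squared distance 136. The circle on this segment as diameter has centre (-1, 2) and r² = 136/4 = 34.
Check A_2: distance² to centre = 20 ≤ 34, so it lies inside.
All remaining points lie in this disk, and no smaller disk contains both endpoints, so this is the minimum enclosing circle.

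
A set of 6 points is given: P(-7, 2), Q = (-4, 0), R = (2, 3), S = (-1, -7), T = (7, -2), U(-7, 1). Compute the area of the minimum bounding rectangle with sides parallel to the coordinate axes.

x ranges over [-7, 7], width 14.
y ranges over [-7, 3], height 10.
Area = 14 × 10 = 140.

140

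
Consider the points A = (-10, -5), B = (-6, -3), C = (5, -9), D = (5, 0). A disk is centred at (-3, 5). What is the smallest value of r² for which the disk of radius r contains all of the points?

The required radius is the distance from (-3, 5) to the farthest point.
Squared distances: 149, 73, 260, 89.
Maximum is 260, attained at C.

260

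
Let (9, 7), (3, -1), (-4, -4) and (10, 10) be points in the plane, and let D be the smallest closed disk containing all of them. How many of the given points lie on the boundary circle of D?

2

The minimum enclosing circle of a finite set is fixed by two of the points (as a diameter) or three (as a circumcircle).
The farthest pair is (-4, -4)–(10, 10) with squared distance 392. The circle on this segment as diameter has centre (3, 3) and r² = 392/4 = 98.
Check (9, 7): distance² to centre = 52 ≤ 98, so it lies inside.
All remaining points lie in this disk, and no smaller disk contains both endpoints, so this is the minimum enclosing circle.
The points at distance exactly r from the centre are (-4, -4), (10, 10) — 2 points.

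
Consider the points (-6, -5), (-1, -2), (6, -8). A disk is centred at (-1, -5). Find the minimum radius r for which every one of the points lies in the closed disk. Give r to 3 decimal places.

The required radius is the distance from (-1, -5) to the farthest point.
Squared distances: 25, 9, 58.
Maximum is 58, attained at (6, -8).
r = √58 ≈ 7.616.

7.616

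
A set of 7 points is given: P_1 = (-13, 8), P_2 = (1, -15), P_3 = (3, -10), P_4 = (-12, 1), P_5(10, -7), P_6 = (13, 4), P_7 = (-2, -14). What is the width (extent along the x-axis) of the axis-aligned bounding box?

max x = 13, min x = -13, so width = 26.

26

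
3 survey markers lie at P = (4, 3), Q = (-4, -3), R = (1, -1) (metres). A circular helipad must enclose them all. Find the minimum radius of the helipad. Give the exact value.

5

Side lengths²: PQ² = 100, PR² = 25, QR² = 29.
Since PQ² = 100 ≥ 29 + 25 = 54, the angle opposite PQ is not acute, so the smallest enclosing circle has PQ as diameter.
Centre = midpoint of PQ = (0, 0), r² = 100/4 = 25.
r = √25 = 5.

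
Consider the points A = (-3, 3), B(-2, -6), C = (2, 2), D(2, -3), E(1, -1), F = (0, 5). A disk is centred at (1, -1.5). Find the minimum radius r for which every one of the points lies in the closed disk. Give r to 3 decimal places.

6.576

The required radius is the distance from (1, -1.5) to the farthest point.
Squared distances: 36.25, 29.25, 13.25, 3.25, 0.25, 43.25.
Maximum is 43.25, attained at F.
r = √(43.25) ≈ 6.576.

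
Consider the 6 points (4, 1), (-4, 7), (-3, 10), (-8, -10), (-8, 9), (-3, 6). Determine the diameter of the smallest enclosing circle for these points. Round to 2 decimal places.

20.62

The minimum enclosing circle of a finite set is fixed by two of the points (as a diameter) or three (as a circumcircle).
The farthest pair is (-3, 10)–(-8, -10) with squared distance 425. The circle on this segment as diameter has centre (-5.5, 0) and r² = 425/4 = 106.25.
Check (4, 1): distance² to centre = 91.25 ≤ 106.25, so it lies inside.
All remaining points lie in this disk, and no smaller disk contains both endpoints, so this is the minimum enclosing circle.
Diameter = 2r = 2√(106.25) ≈ 20.62.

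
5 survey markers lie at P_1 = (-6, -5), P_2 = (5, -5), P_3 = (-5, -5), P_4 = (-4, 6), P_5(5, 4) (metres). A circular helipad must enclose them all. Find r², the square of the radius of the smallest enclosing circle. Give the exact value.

12625/242

A smallest enclosing disk is always determined by at most three of the input points on its boundary.
The minimum enclosing circle is determined by three boundary points: P_1, P_2, P_4.
Their circumcentre is (-0.5, -7/22) with r² = 12625/242.
The farthest remaining point P_5 is at distance² 11833/242 ≤ 12625/242.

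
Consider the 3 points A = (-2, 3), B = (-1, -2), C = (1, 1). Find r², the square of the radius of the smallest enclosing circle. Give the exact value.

6.5

Side lengths²: AB² = 26, AC² = 13, BC² = 13.
Since AB² = 26 ≥ 13 + 13 = 26, the angle opposite AB is not acute, so the smallest enclosing circle has AB as diameter.
Centre = midpoint of AB = (-1.5, 0.5), r² = 26/4 = 6.5.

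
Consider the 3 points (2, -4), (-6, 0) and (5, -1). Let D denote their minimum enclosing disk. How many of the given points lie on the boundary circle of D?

2

Call the three points A, B, C in the order given.
Side lengths²: AB² = 80, AC² = 18, BC² = 122.
Since BC² = 122 ≥ 80 + 18 = 98, the angle opposite BC is not acute, so the smallest enclosing circle has BC as diameter.
Centre = midpoint of BC = (-0.5, -0.5), r² = 122/4 = 30.5.
The points at distance exactly r from the centre are (-6, 0), (5, -1) — 2 points.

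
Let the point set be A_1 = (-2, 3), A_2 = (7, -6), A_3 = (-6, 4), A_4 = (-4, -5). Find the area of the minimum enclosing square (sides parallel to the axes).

169

The bounding box has width 13 and height 10.
An axis-aligned square enclosing the set must have side ≥ max(width, height).
So the minimum side is max(13, 10) = 13.
Area = 13² = 169.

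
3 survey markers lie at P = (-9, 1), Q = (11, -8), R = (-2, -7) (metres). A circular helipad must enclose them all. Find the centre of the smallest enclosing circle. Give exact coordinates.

(1, -3.5)

Side lengths²: PQ² = 481, PR² = 113, QR² = 170.
Since PQ² = 481 ≥ 170 + 113 = 283, the angle opposite PQ is not acute, so the smallest enclosing circle has PQ as diameter.
Centre = midpoint of PQ = (1, -3.5), r² = 481/4 = 120.25.
Centre = (1, -3.5).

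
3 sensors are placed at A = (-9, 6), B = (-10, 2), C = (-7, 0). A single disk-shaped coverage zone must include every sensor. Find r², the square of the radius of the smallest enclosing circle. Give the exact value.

Side lengths²: AB² = 17, AC² = 40, BC² = 13.
Since AC² = 40 ≥ 17 + 13 = 30, the angle opposite AC is not acute, so the smallest enclosing circle has AC as diameter.
Centre = midpoint of AC = (-8, 3), r² = 40/4 = 10.

10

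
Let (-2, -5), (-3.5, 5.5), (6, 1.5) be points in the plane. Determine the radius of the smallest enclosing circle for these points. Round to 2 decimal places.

Call the three points A, B, C in the order given.
Side lengths²: AB² = 112.5, AC² = 106.25, BC² = 106.25.
Since AB² = 112.5 < 106.25 + 106.25 = 212.5, the triangle is acute, so the smallest enclosing circle is the circumcircle.
Circumcentre = (0.05, 0.65), r² = 36.125.
r = √(36.125) ≈ 6.01.

6.01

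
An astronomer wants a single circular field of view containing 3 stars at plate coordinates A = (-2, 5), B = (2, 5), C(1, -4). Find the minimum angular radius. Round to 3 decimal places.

Side lengths²: AB² = 16, AC² = 90, BC² = 82.
Since AC² = 90 < 82 + 16 = 98, the triangle is acute, so the smallest enclosing circle is the circumcircle.
Circumcentre = (0, 2/3), r² = 205/9.
r = √(205/9) ≈ 4.773.

4.773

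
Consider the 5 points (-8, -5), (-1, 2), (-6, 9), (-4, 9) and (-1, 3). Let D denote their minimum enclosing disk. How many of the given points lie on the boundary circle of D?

The farthest pair is (-8, -5)–(-4, 9) with squared distance 212. The circle on this segment as diameter has centre (-6, 2) and r² = 212/4 = 53.
Check (-1, 2): distance² to centre = 25 ≤ 53, so it lies inside.
All remaining points lie in this disk, and no smaller disk contains both endpoints, so this is the minimum enclosing circle.
The points at distance exactly r from the centre are (-8, -5), (-4, 9) — 2 points.

2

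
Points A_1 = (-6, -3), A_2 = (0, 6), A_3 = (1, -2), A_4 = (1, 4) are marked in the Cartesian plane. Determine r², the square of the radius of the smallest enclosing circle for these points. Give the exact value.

The farthest pair is A_1–A_2 with squared distance 117. The circle on this segment as diameter has centre (-3, 1.5) and r² = 117/4 = 29.25.
Check A_3: distance² to centre = 28.25 ≤ 29.25, so it lies inside.
All remaining points lie in this disk, and no smaller disk contains both endpoints, so this is the minimum enclosing circle.

29.25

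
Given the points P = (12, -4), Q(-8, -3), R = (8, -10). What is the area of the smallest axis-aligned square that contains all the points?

The bounding box has width 20 and height 7.
An axis-aligned square enclosing the set must have side ≥ max(width, height).
So the minimum side is max(20, 7) = 20.
Area = 20² = 400.

400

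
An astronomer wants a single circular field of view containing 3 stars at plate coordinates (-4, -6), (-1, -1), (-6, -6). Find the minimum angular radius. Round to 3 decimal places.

3.536

Call the three points A, B, C in the order given.
Side lengths²: AB² = 34, AC² = 4, BC² = 50.
Since BC² = 50 ≥ 34 + 4 = 38, the angle opposite BC is not acute, so the smallest enclosing circle has BC as diameter.
Centre = midpoint of BC = (-3.5, -3.5), r² = 50/4 = 12.5.
r = √(12.5) ≈ 3.536.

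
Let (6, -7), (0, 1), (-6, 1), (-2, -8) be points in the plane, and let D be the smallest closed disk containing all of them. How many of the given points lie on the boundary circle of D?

2

The farthest pair is (6, -7)–(-6, 1) with squared distance 208. The circle on this segment as diameter has centre (0, -3) and r² = 208/4 = 52.
Check (0, 1): distance² to centre = 16 ≤ 52, so it lies inside.
All remaining points lie in this disk, and no smaller disk contains both endpoints, so this is the minimum enclosing circle.
The points at distance exactly r from the centre are (6, -7), (-6, 1) — 2 points.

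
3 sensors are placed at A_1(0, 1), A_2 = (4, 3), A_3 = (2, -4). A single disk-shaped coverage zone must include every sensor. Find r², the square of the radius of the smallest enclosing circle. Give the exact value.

Side lengths²: A_1A_2² = 20, A_1A_3² = 29, A_2A_3² = 53.
Since A_2A_3² = 53 ≥ 29 + 20 = 49, the angle opposite A_2A_3 is not acute, so the smallest enclosing circle has A_2A_3 as diameter.
Centre = midpoint of A_2A_3 = (3, -0.5), r² = 53/4 = 13.25.

13.25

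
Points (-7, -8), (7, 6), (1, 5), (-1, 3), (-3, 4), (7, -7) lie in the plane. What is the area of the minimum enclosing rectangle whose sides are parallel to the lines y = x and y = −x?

294

In coordinates u = x + y, v = x − y the rectangle is axis-aligned; the map (x,y)→(u,v) scales areas by 2.
u-values: -15, 13, 6, 2, 1, 0; range = 13 − (-15) = 28.
v-values: 1, 1, -4, -4, -7, 14; range = 14 − (-7) = 21.
Area = (28 × 21) / 2 = 294.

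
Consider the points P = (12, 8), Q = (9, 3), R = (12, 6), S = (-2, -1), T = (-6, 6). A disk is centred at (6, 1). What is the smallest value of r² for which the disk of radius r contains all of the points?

The required radius is the distance from (6, 1) to the farthest point.
Squared distances: 85, 13, 61, 68, 169.
Maximum is 169, attained at T.

169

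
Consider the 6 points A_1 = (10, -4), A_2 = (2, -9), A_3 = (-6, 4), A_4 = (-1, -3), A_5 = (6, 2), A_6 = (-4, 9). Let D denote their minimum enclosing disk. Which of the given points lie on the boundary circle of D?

A_1, A_2, A_6

The minimum enclosing circle is determined by three boundary points: A_1, A_2, A_6.
Their circumcentre is (83/58, 47/58) with r² = 162425/1682.
The farthest remaining point A_3 is at distance² 109993/1682 ≤ 162425/1682.
The points at distance exactly r from the centre are A_1, A_2, A_6 — 3 points.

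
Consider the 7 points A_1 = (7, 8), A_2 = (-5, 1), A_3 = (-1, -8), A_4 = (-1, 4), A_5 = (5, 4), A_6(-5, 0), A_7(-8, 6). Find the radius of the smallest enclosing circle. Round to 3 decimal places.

By Welzl's lemma the MEC is supported by two points (diametrically opposite) or three points (on a circumcircle).
The minimum enclosing circle is determined by three boundary points: A_1, A_3, A_7.
Their circumcentre is (0.25, 1.375) with r² = 89.453125.
The farthest remaining point A_5 is at distance² 29.453125 ≤ 89.453125.
r = √(89.453125) ≈ 9.458.

9.458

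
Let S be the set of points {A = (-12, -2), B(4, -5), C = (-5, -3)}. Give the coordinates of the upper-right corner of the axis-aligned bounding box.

x-range [-12, 4], y-range [-5, -2].
The upper-right corner is (4, -2).

(4, -2)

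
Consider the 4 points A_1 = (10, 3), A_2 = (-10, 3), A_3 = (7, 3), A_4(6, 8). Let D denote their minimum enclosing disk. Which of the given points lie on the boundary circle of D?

A_1, A_2

The farthest pair is A_1–A_2 with squared distance 400. The circle on this segment as diameter has centre (0, 3) and r² = 400/4 = 100.
Check A_3: distance² to centre = 49 ≤ 100, so it lies inside.
All remaining points lie in this disk, and no smaller disk contains both endpoints, so this is the minimum enclosing circle.
The points at distance exactly r from the centre are A_1, A_2 — 2 points.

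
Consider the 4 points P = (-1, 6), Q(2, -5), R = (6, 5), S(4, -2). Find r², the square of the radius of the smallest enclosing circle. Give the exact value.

47125/1369

By Welzl's lemma the MEC is supported by two points (diametrically opposite) or three points (on a circumcircle).
The minimum enclosing circle is determined by three boundary points: P, Q, R.
Their circumcentre is (68/37, 32/37) with r² = 47125/1369.
The farthest remaining point S is at distance² 17636/1369 ≤ 47125/1369.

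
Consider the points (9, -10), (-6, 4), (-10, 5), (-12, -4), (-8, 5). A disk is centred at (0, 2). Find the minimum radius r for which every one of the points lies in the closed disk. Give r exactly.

The required radius is the distance from (0, 2) to the farthest point.
Squared distances: 225, 40, 109, 180, 73.
Maximum is 225, attained at (9, -10).
r = √225 = 15.

15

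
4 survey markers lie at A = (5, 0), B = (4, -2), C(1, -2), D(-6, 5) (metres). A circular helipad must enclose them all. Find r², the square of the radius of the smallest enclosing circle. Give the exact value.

A smallest enclosing disk is always determined by at most three of the input points on its boundary.
The minimum enclosing circle is determined by three boundary points: A, B, D.
Their circumcentre is (-47/54, 91/54) with r² = 54385/1458.
The farthest remaining point C is at distance² 24901/1458 ≤ 54385/1458.

54385/1458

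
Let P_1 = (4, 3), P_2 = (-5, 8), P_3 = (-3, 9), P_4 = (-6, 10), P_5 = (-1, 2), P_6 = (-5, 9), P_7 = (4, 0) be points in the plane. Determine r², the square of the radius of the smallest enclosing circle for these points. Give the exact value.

A smallest enclosing disk is always determined by at most three of the input points on its boundary.
The farthest pair is P_4–P_7 with squared distance 200. The circle on this segment as diameter has centre (-1, 5) and r² = 200/4 = 50.
Check P_1: distance² to centre = 29 ≤ 50, so it lies inside.
All remaining points lie in this disk, and no smaller disk contains both endpoints, so this is the minimum enclosing circle.

50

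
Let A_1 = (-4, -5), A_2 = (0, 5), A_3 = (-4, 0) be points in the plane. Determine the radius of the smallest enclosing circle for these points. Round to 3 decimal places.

Side lengths²: A_1A_2² = 116, A_1A_3² = 25, A_2A_3² = 41.
Since A_1A_2² = 116 ≥ 41 + 25 = 66, the angle opposite A_1A_2 is not acute, so the smallest enclosing circle has A_1A_2 as diameter.
Centre = midpoint of A_1A_2 = (-2, 0), r² = 116/4 = 29.
r = √29 ≈ 5.385.

5.385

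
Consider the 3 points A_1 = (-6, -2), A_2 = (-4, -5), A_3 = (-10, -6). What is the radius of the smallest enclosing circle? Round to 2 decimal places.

Side lengths²: A_1A_2² = 13, A_1A_3² = 32, A_2A_3² = 37.
Since A_2A_3² = 37 < 32 + 13 = 45, the triangle is acute, so the smallest enclosing circle is the circumcircle.
Circumcentre = (-7.1, -4.9), r² = 9.62.
r = √(9.62) ≈ 3.10.

3.10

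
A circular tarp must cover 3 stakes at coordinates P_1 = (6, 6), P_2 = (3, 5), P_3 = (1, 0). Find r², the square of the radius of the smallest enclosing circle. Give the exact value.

Side lengths²: P_1P_2² = 10, P_1P_3² = 61, P_2P_3² = 29.
Since P_1P_3² = 61 ≥ 29 + 10 = 39, the angle opposite P_1P_3 is not acute, so the smallest enclosing circle has P_1P_3 as diameter.
Centre = midpoint of P_1P_3 = (3.5, 3), r² = 61/4 = 15.25.

15.25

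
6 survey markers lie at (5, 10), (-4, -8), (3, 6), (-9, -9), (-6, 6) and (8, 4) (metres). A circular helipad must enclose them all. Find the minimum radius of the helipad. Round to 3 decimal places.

11.800

The farthest pair is (5, 10)–(-9, -9) with squared distance 557. The circle on this segment as diameter has centre (-2, 0.5) and r² = 557/4 = 139.25.
Check (-4, -8): distance² to centre = 76.25 ≤ 139.25, so it lies inside.
All remaining points lie in this disk, and no smaller disk contains both endpoints, so this is the minimum enclosing circle.
r = √(139.25) ≈ 11.800.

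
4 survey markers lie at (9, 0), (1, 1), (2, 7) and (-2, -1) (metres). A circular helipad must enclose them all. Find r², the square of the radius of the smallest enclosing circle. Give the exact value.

305/9

The minimum enclosing circle is determined by three boundary points: (9, 0), (2, 7), (-2, -1).
Their circumcentre is (10/3, 4/3) with r² = 305/9.
The farthest remaining point (1, 1) is at distance² 50/9 ≤ 305/9.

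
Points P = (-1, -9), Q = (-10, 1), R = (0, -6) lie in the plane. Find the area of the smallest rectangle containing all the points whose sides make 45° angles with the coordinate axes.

38

In coordinates u = x + y, v = x − y the rectangle is axis-aligned; the map (x,y)→(u,v) scales areas by 2.
u-values: -10, -9, -6; range = -6 − (-10) = 4.
v-values: 8, -11, 6; range = 8 − (-11) = 19.
Area = (4 × 19) / 2 = 38.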